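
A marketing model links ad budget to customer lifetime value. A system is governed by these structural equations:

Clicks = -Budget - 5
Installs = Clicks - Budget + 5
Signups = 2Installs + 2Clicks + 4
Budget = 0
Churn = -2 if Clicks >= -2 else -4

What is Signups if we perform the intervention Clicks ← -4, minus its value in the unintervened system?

4

Under do(Clicks=-4), the mechanism Clicks = -Budget - 5 is discarded; Clicks is fixed at -4.
Installs = Clicks - Budget + 5  [with Clicks=-4, Budget=0]  = 1
Signups = 2Installs + 2Clicks + 4  [with Installs=1, Clicks=-4]  = -2
Without intervention: Clicks = -Budget - 5  [with Budget=0]  = -5; Installs = Clicks - Budget + 5  [with Clicks=-5, Budget=0]  = 0; Signups = 2Installs + 2Clicks + 4  [with Installs=0, Clicks=-5]  = -6.
Change = -2 − (-6) = 4.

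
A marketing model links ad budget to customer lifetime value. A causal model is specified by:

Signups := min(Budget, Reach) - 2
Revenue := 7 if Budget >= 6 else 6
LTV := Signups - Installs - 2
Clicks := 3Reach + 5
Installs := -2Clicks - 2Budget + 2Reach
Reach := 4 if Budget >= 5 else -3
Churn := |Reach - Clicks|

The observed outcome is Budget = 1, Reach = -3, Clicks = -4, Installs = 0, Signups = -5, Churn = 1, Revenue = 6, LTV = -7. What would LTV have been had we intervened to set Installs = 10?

-17

do(Installs=10) replaces the equation Installs := -2Clicks - 2Budget + 2Reach with the constant Installs = 10.
Reach = 4 if Budget >= 5 else -3  [with Budget=1]  = -3
Signups = min(Budget, Reach) - 2  [with Budget=1, Reach=-3]  = -5
LTV = Signups - Installs - 2  [with Signups=-5, Installs=10]  = -17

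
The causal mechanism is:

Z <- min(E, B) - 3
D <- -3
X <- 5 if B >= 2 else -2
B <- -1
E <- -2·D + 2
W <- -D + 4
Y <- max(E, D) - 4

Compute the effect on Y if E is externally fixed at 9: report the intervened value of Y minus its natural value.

The intervention breaks the incoming arrows to E: E <- -2·D + 2 no longer applies, and E = 9.
Y = max(E, D) - 4  [with E=9, D=-3]  = 5
Without intervention: E = -2·D + 2  [with D=-3]  = 8; Y = max(E, D) - 4  [with E=8, D=-3]  = 4.
Change = 5 − 4 = 1.

1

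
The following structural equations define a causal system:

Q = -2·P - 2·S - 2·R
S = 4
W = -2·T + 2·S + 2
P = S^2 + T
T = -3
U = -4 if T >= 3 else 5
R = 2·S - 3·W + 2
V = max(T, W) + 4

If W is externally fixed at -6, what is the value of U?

5

The intervention breaks the incoming arrows to W: W = -2·T + 2·S + 2 no longer applies, and W = -6.
U is not downstream of the intervention, so its value is determined by the original equations.
U = -4 if T >= 3 else 5  [with T=-3]  = 5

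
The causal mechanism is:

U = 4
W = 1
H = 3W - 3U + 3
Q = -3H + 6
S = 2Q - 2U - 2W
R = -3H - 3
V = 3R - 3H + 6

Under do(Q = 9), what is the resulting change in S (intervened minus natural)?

Intervening sets Q = 9 and removes its equation (Q = -3H + 6).
S = 2Q - 2U - 2W  [with Q=9, U=4, W=1]  = 8
Without intervention: H = 3W - 3U + 3  [with W=1, U=4]  = -6; Q = -3H + 6  [with H=-6]  = 24; S = 2Q - 2U - 2W  [with Q=24, U=4, W=1]  = 38.
Change = 8 − 38 = -30.

-30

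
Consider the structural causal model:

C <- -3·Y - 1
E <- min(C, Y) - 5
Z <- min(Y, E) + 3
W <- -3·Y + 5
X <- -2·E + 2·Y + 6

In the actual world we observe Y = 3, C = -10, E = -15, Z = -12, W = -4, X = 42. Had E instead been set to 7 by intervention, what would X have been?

-2

The intervention breaks the incoming arrows to E: E <- min(C, Y) - 5 no longer applies, and E = 7.
X = -2·E + 2·Y + 6  [with E=7, Y=3]  = -2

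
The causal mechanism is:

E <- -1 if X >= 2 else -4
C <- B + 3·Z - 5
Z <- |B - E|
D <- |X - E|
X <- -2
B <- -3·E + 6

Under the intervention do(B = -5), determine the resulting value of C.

-7

do(B=-5) replaces the equation B <- -3·E + 6 with the constant B = -5.
E = -1 if X >= 2 else -4  [with X=-2]  = -4
Z = |B - E|  [with B=-5, E=-4]  = 1
C = B + 3·Z - 5  [with B=-5, Z=1]  = -7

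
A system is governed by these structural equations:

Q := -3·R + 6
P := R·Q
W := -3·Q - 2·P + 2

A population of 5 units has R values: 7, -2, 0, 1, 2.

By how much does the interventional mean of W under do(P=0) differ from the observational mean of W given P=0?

The intervention sets P=0 in all 5 units regardless of R. Recomputing W per unit gives 47, -34, -16, -7, 2; average -1.6.
Conditioning on P=0 selects the 2 unit(s) with R ∈ {0, 2}. Their W values: -16, 2. Mean = -7.
Difference = -1.6 − (-7) = 5.4.

5.4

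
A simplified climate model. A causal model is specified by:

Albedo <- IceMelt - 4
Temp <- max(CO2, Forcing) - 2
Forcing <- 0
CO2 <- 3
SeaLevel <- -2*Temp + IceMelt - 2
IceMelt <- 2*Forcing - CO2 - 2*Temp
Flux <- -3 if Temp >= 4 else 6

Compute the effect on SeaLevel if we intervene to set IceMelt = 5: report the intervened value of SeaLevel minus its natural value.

10

Under do(IceMelt=5), the mechanism IceMelt <- 2*Forcing - CO2 - 2*Temp is discarded; IceMelt is fixed at 5.
Temp = max(CO2, Forcing) - 2  [with CO2=3, Forcing=0]  = 1
SeaLevel = -2*Temp + IceMelt - 2  [with Temp=1, IceMelt=5]  = 1
Without intervention: Temp = max(CO2, Forcing) - 2  [with CO2=3, Forcing=0]  = 1; IceMelt = 2*Forcing - CO2 - 2*Temp  [with Forcing=0, CO2=3, Temp=1]  = -5; SeaLevel = -2*Temp + IceMelt - 2  [with Temp=1, IceMelt=-5]  = -9.
Change = 1 − (-9) = 10.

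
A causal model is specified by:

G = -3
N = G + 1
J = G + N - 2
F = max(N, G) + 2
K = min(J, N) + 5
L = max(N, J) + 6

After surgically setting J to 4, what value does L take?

The intervention breaks the incoming arrows to J: J = G + N - 2 no longer applies, and J = 4.
N = G + 1  [with G=-3]  = -2
L = max(N, J) + 6  [with N=-2, J=4]  = 10

10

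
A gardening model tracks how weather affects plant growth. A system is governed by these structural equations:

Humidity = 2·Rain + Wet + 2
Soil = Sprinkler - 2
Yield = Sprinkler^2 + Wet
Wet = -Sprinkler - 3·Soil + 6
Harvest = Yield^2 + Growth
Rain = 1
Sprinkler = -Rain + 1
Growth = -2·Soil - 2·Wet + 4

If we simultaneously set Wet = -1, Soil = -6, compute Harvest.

The joint intervention fixes Wet = -1, Soil = -6, removing each variable's own equation.
Sprinkler = -Rain + 1  [with Rain=1]  = 0
Growth = -2·Soil - 2·Wet + 4  [with Soil=-6, Wet=-1]  = 18
Yield = Sprinkler^2 + Wet  [with Sprinkler=0, Wet=-1]  = -1
Harvest = Yield^2 + Growth  [with Yield=-1, Growth=18]  = 19

19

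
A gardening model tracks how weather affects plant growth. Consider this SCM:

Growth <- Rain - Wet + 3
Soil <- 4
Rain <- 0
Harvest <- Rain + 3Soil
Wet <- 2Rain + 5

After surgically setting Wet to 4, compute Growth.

The intervention breaks the incoming arrows to Wet: Wet <- 2Rain + 5 no longer applies, and Wet = 4.
Growth = Rain - Wet + 3  [with Rain=0, Wet=4]  = -1

-1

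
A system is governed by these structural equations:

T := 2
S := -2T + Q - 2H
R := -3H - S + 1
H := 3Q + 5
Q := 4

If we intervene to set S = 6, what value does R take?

-56

Intervening sets S = 6 and removes its equation (S := -2T + Q - 2H).
H = 3Q + 5  [with Q=4]  = 17
R = -3H - S + 1  [with H=17, S=6]  = -56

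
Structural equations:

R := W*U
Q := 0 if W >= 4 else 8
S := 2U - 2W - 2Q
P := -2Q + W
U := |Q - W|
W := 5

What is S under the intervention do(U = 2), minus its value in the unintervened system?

Under do(U=2), the mechanism U := |Q - W| is discarded; U is fixed at 2.
Q = 0 if W >= 4 else 8  [with W=5]  = 0
S = 2U - 2W - 2Q  [with U=2, W=5, Q=0]  = -6
Without intervention: Q = 0 if W >= 4 else 8  [with W=5]  = 0; U = |Q - W|  [with Q=0, W=5]  = 5; S = 2U - 2W - 2Q  [with U=5, W=5, Q=0]  = 0.
Change = -6 − 0 = -6.

-6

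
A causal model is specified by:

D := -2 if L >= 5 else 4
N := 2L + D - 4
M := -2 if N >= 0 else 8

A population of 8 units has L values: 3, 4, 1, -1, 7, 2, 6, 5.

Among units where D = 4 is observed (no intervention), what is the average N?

3.6

E[N|D=4] averages over only the 5 units with D=4 (L = 3, 4, 1, -1, 2): N = 6, 8, 2, -2, 4, mean 3.6.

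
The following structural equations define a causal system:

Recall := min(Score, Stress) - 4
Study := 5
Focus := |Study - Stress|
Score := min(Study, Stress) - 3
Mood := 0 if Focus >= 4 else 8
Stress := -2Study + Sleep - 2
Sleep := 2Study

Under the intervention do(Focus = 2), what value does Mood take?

8

Under do(Focus=2), the mechanism Focus := |Study - Stress| is discarded; Focus is fixed at 2.
Mood = 0 if Focus >= 4 else 8  [with Focus=2]  = 8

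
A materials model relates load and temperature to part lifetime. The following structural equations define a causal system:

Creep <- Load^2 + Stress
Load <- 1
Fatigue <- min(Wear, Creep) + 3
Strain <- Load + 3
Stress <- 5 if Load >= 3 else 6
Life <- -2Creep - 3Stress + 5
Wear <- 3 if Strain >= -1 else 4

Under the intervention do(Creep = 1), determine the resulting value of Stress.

The intervention breaks the incoming arrows to Creep: Creep <- Load^2 + Stress no longer applies, and Creep = 1.
Since Stress is not a descendant of the intervened variable, it is unaffected.
Stress = 5 if Load >= 3 else 6  [with Load=1]  = 6

6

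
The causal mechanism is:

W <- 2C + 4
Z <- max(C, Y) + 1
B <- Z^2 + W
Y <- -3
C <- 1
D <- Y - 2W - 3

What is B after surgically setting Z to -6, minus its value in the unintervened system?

do(Z=-6) replaces the equation Z <- max(C, Y) + 1 with the constant Z = -6.
W = 2C + 4  [with C=1]  = 6
B = Z^2 + W  [with Z=-6, W=6]  = 42
Without intervention: Z = max(C, Y) + 1  [with C=1, Y=-3]  = 2; W = 2C + 4  [with C=1]  = 6; B = Z^2 + W  [with Z=2, W=6]  = 10.
Change = 42 − 10 = 32.

32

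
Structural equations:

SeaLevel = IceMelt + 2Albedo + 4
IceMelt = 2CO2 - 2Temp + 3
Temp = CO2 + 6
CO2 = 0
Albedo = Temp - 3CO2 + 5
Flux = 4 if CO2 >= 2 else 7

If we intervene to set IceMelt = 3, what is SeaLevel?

29

do(IceMelt=3) replaces the equation IceMelt = 2CO2 - 2Temp + 3 with the constant IceMelt = 3.
Temp = CO2 + 6  [with CO2=0]  = 6
Albedo = Temp - 3CO2 + 5  [with Temp=6, CO2=0]  = 11
SeaLevel = IceMelt + 2Albedo + 4  [with IceMelt=3, Albedo=11]  = 29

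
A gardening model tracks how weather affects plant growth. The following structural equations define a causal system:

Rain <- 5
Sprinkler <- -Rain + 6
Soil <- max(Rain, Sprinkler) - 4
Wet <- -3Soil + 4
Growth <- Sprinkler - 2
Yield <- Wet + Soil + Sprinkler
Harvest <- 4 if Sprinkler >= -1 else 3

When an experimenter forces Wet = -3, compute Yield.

Under do(Wet=-3), the mechanism Wet <- -3Soil + 4 is discarded; Wet is fixed at -3.
Sprinkler = -Rain + 6  [with Rain=5]  = 1
Soil = max(Rain, Sprinkler) - 4  [with Rain=5, Sprinkler=1]  = 1
Yield = Wet + Soil + Sprinkler  [with Wet=-3, Soil=1, Sprinkler=1]  = -1

-1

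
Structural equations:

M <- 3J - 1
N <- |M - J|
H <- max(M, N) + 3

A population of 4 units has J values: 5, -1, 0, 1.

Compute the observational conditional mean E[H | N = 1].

Observing N=1 restricts to units where N's equation naturally yields 1: J ∈ {0, 1}. In that subpopulation H = 4, 5, mean 4.5.

4.5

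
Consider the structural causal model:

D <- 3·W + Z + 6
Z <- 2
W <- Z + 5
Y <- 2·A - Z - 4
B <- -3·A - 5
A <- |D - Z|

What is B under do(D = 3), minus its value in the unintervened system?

78

The intervention breaks the incoming arrows to D: D <- 3·W + Z + 6 no longer applies, and D = 3.
A = |D - Z|  [with D=3, Z=2]  = 1
B = -3·A - 5  [with A=1]  = -8
Without intervention: W = Z + 5  [with Z=2]  = 7; D = 3·W + Z + 6  [with W=7, Z=2]  = 29; A = |D - Z|  [with D=29, Z=2]  = 27; B = -3·A - 5  [with A=27]  = -86.
Change = -8 − (-86) = 78.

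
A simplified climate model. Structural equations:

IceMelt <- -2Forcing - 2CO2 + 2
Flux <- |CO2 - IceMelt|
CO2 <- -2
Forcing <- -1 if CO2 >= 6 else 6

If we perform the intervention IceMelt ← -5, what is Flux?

The intervention breaks the incoming arrows to IceMelt: IceMelt <- -2Forcing - 2CO2 + 2 no longer applies, and IceMelt = -5.
Flux = |CO2 - IceMelt|  [with CO2=-2, IceMelt=-5]  = 3

3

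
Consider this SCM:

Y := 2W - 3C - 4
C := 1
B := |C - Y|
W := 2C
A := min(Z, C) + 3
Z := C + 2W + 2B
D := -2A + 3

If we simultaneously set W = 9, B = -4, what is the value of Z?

Setting W = 9, B = -4 by intervention discards those variables' equations.
Z = C + 2W + 2B  [with C=1, W=9, B=-4]  = 11

11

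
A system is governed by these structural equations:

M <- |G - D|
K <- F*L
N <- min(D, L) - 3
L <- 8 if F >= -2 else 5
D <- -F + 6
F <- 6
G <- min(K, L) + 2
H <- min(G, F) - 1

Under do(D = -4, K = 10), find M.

Setting D = -4, K = 10 by intervention discards those variables' equations.
L = 8 if F >= -2 else 5  [with F=6]  = 8
G = min(K, L) + 2  [with K=10, L=8]  = 10
M = |G - D|  [with G=10, D=-4]  = 14

14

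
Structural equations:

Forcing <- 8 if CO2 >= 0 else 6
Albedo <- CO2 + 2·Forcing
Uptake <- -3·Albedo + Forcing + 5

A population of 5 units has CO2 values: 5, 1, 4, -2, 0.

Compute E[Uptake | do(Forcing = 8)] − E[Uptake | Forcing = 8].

2.7

do(Forcing=8) breaks Forcing's dependence on CO2. With Forcing=8 fixed, Uptake across the units is -50, -38, -47, -29, -35, mean -39.8.
Observing Forcing=8 restricts to units where Forcing's equation naturally yields 8: CO2 ∈ {5, 1, 4, 0}. In that subpopulation Uptake = -50, -38, -47, -35, mean -42.5.
Difference = -39.8 − (-42.5) = 2.7.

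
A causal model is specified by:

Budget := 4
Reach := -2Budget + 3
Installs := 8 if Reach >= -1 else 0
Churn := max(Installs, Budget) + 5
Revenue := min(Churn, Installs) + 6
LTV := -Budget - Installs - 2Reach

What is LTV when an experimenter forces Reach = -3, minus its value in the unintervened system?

Under do(Reach=-3), the mechanism Reach := -2Budget + 3 is discarded; Reach is fixed at -3.
Installs = 8 if Reach >= -1 else 0  [with Reach=-3]  = 0
LTV = -Budget - Installs - 2Reach  [with Budget=4, Installs=0, Reach=-3]  = 2
Without intervention: Reach = -2Budget + 3  [with Budget=4]  = -5; Installs = 8 if Reach >= -1 else 0  [with Reach=-5]  = 0; LTV = -Budget - Installs - 2Reach  [with Budget=4, Installs=0, Reach=-5]  = 6.
Change = 2 − 6 = -4.

-4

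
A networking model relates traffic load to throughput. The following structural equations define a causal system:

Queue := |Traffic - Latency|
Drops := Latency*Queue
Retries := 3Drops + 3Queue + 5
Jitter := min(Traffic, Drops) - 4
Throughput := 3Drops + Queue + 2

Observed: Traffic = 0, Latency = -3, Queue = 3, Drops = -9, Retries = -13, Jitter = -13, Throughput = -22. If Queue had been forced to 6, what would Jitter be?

The intervention breaks the incoming arrows to Queue: Queue := |Traffic - Latency| no longer applies, and Queue = 6.
Drops = Latency*Queue  [with Latency=-3, Queue=6]  = -18
Jitter = min(Traffic, Drops) - 4  [with Traffic=0, Drops=-18]  = -22

-22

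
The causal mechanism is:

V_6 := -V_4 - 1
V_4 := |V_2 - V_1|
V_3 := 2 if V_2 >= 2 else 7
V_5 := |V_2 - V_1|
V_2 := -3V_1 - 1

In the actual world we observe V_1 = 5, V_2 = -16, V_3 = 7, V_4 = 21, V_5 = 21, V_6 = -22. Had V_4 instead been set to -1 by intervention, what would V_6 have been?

Under do(V_4=-1), the mechanism V_4 := |V_2 - V_1| is discarded; V_4 is fixed at -1.
V_6 = -V_4 - 1  [with V_4=-1]  = 0

0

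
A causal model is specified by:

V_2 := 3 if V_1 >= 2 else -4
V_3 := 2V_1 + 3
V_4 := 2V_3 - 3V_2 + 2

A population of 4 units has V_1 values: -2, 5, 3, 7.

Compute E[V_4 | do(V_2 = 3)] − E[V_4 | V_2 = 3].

-7

Under do(V_2=3), V_2's equation is replaced by V_2=3 for every unit. Per-unit V_4: -9, 19, 11, 27. Mean = 12.
E[V_4|V_2=3] averages over only the 3 units with V_2=3 (V_1 = 5, 3, 7): V_4 = 19, 11, 27, mean 19.
Difference = 12 − 19 = -7.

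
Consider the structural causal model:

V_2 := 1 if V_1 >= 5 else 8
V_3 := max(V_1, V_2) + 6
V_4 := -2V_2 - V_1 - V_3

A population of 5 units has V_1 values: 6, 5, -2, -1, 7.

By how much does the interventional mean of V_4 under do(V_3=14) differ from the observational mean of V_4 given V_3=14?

Under do(V_3=14), V_3's equation is replaced by V_3=14 for every unit. Per-unit V_4: -22, -21, -28, -29, -23. Mean = -24.6.
Conditioning on V_3=14 selects the 2 unit(s) with V_1 ∈ {-2, -1}. Their V_4 values: -28, -29. Mean = -28.5.
Difference = -24.6 − (-28.5) = 3.9.

3.9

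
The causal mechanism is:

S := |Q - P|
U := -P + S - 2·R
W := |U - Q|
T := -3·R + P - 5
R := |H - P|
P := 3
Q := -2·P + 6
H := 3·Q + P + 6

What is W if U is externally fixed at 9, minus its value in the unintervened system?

-3

Intervening sets U = 9 and removes its equation (U := -P + S - 2·R).
Q = -2·P + 6  [with P=3]  = 0
W = |U - Q|  [with U=9, Q=0]  = 9
Without intervention: Q = -2·P + 6  [with P=3]  = 0; H = 3·Q + P + 6  [with Q=0, P=3]  = 9; S = |Q - P|  [with Q=0, P=3]  = 3; R = |H - P|  [with H=9, P=3]  = 6; U = -P + S - 2·R  [with P=3, S=3, R=6]  = -12; W = |U - Q|  [with U=-12, Q=0]  = 12.
Change = 9 − 12 = -3.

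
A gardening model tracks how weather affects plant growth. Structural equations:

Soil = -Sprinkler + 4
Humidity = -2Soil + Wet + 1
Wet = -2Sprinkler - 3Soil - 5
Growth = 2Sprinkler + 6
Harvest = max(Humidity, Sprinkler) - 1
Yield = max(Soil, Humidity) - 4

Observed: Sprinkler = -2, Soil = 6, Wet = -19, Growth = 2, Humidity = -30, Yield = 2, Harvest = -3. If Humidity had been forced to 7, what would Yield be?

The intervention breaks the incoming arrows to Humidity: Humidity = -2Soil + Wet + 1 no longer applies, and Humidity = 7.
Soil = -Sprinkler + 4  [with Sprinkler=-2]  = 6
Yield = max(Soil, Humidity) - 4  [with Soil=6, Humidity=7]  = 3

3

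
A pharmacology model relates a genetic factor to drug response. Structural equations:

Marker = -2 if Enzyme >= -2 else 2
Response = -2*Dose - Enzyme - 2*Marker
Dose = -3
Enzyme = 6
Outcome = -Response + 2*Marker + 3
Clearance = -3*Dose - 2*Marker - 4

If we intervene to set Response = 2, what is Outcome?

-3

Under do(Response=2), the mechanism Response = -2*Dose - Enzyme - 2*Marker is discarded; Response is fixed at 2.
Marker = -2 if Enzyme >= -2 else 2  [with Enzyme=6]  = -2
Outcome = -Response + 2*Marker + 3  [with Response=2, Marker=-2]  = -3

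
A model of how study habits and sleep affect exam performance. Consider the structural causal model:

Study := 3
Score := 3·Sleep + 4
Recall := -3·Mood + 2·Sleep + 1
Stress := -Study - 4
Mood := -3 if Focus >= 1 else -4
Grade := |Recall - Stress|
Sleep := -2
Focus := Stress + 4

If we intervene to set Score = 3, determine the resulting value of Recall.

Under do(Score=3), the mechanism Score := 3·Sleep + 4 is discarded; Score is fixed at 3.
Since Recall is not a descendant of the intervened variable, it is unaffected.
Stress = -Study - 4  [with Study=3]  = -7
Focus = Stress + 4  [with Stress=-7]  = -3
Mood = -3 if Focus >= 1 else -4  [with Focus=-3]  = -4
Recall = -3·Mood + 2·Sleep + 1  [with Mood=-4, Sleep=-2]  = 9

9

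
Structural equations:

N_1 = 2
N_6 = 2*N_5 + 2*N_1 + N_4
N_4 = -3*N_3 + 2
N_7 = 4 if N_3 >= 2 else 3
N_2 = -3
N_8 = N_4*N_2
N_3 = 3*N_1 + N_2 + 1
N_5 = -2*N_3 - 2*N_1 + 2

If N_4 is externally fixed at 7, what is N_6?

-9

Under do(N_4=7), the mechanism N_4 = -3*N_3 + 2 is discarded; N_4 is fixed at 7.
N_3 = 3*N_1 + N_2 + 1  [with N_1=2, N_2=-3]  = 4
N_5 = -2*N_3 - 2*N_1 + 2  [with N_3=4, N_1=2]  = -10
N_6 = 2*N_5 + 2*N_1 + N_4  [with N_5=-10, N_1=2, N_4=7]  = -9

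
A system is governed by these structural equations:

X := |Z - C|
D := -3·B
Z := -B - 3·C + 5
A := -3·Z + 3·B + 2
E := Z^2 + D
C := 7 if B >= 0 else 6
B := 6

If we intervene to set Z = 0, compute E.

The intervention breaks the incoming arrows to Z: Z := -B - 3·C + 5 no longer applies, and Z = 0.
D = -3·B  [with B=6]  = -18
E = Z^2 + D  [with Z=0, D=-18]  = -18

-18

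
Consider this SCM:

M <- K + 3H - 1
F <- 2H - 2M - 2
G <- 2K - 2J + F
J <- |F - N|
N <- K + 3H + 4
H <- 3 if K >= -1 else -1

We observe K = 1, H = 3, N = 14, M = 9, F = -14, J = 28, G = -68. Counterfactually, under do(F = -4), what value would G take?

Under do(F=-4), the mechanism F <- 2H - 2M - 2 is discarded; F is fixed at -4.
H = 3 if K >= -1 else -1  [with K=1]  = 3
N = K + 3H + 4  [with K=1, H=3]  = 14
J = |F - N|  [with F=-4, N=14]  = 18
G = 2K - 2J + F  [with K=1, J=18, F=-4]  = -38

-38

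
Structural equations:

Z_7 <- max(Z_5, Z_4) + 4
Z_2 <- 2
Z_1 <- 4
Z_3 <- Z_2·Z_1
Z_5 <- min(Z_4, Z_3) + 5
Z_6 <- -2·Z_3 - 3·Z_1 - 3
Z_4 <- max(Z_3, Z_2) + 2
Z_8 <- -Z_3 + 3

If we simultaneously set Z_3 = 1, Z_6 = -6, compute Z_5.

6

The joint intervention fixes Z_3 = 1, Z_6 = -6, removing each variable's own equation.
Z_4 = max(Z_3, Z_2) + 2  [with Z_3=1, Z_2=2]  = 4
Z_5 = min(Z_4, Z_3) + 5  [with Z_4=4, Z_3=1]  = 6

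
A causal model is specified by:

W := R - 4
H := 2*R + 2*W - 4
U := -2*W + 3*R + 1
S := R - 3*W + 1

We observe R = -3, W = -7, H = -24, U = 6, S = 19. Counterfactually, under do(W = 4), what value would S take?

do(W=4) replaces the equation W := R - 4 with the constant W = 4.
S = R - 3*W + 1  [with R=-3, W=4]  = -14

-14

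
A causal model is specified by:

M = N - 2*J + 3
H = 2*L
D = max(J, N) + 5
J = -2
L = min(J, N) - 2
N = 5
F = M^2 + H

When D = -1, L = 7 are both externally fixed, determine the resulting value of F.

Under do(D = -1, L = 7), each intervened variable's structural equation is replaced by its fixed value.
H = 2*L  [with L=7]  = 14
M = N - 2*J + 3  [with N=5, J=-2]  = 12
F = M^2 + H  [with M=12, H=14]  = 158

158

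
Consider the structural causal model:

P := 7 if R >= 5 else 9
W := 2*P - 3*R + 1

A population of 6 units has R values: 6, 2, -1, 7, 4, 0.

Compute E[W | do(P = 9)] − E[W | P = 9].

The intervention sets P=9 in all 6 units regardless of R. Recomputing W per unit gives 1, 13, 22, -2, 7, 19; average 10.
Observing P=9 restricts to units where P's equation naturally yields 9: R ∈ {2, -1, 4, 0}. In that subpopulation W = 13, 22, 7, 19, mean 15.25.
Difference = 10 − 15.25 = -5.25.

-5.25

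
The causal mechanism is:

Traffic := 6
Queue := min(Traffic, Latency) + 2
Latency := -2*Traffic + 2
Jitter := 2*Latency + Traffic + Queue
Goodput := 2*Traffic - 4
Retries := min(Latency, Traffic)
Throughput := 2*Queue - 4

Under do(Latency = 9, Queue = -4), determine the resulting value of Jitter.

Under do(Latency = 9, Queue = -4), each intervened variable's structural equation is replaced by its fixed value.
Jitter = 2*Latency + Traffic + Queue  [with Latency=9, Traffic=6, Queue=-4]  = 20

20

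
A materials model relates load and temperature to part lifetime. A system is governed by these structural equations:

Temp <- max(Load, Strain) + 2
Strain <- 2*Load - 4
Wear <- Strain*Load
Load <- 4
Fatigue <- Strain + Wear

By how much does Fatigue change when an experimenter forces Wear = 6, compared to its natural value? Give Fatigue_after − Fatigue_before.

-10

Intervening sets Wear = 6 and removes its equation (Wear <- Strain*Load).
Strain = 2*Load - 4  [with Load=4]  = 4
Fatigue = Strain + Wear  [with Strain=4, Wear=6]  = 10
Without intervention: Strain = 2*Load - 4  [with Load=4]  = 4; Wear = Strain*Load  [with Strain=4, Load=4]  = 16; Fatigue = Strain + Wear  [with Strain=4, Wear=16]  = 20.
Change = 10 − 20 = -10.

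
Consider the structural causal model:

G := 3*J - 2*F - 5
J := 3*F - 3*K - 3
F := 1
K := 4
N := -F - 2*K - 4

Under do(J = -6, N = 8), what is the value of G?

-25

The joint intervention fixes J = -6, N = 8, removing each variable's own equation.
G = 3*J - 2*F - 5  [with J=-6, F=1]  = -25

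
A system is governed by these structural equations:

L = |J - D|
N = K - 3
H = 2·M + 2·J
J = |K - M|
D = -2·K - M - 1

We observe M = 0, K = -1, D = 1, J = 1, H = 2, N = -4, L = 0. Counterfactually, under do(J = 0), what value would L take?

1

The intervention breaks the incoming arrows to J: J = |K - M| no longer applies, and J = 0.
D = -2·K - M - 1  [with K=-1, M=0]  = 1
L = |J - D|  [with J=0, D=1]  = 1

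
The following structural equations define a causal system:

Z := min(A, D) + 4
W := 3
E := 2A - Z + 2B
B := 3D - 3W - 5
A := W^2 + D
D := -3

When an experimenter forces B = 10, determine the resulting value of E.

31

The intervention breaks the incoming arrows to B: B := 3D - 3W - 5 no longer applies, and B = 10.
A = W^2 + D  [with W=3, D=-3]  = 6
Z = min(A, D) + 4  [with A=6, D=-3]  = 1
E = 2A - Z + 2B  [with A=6, Z=1, B=10]  = 31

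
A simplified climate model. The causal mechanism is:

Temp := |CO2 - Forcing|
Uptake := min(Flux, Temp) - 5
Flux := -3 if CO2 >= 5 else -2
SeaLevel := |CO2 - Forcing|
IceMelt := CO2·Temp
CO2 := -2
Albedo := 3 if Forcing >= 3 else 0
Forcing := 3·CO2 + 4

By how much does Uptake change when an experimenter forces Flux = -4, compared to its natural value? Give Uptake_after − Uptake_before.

do(Flux=-4) replaces the equation Flux := -3 if CO2 >= 5 else -2 with the constant Flux = -4.
Forcing = 3·CO2 + 4  [with CO2=-2]  = -2
Temp = |CO2 - Forcing|  [with CO2=-2, Forcing=-2]  = 0
Uptake = min(Flux, Temp) - 5  [with Flux=-4, Temp=0]  = -9
Without intervention: Forcing = 3·CO2 + 4  [with CO2=-2]  = -2; Temp = |CO2 - Forcing|  [with CO2=-2, Forcing=-2]  = 0; Flux = -3 if CO2 >= 5 else -2  [with CO2=-2]  = -2; Uptake = min(Flux, Temp) - 5  [with Flux=-2, Temp=0]  = -7.
Change = -9 − (-7) = -2.

-2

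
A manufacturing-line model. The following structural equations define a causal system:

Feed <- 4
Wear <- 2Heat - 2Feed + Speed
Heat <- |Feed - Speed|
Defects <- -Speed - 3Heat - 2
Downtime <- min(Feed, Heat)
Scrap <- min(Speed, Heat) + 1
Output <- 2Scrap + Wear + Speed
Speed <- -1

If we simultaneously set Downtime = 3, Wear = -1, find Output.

Under do(Downtime = 3, Wear = -1), each intervened variable's structural equation is replaced by its fixed value.
Heat = |Feed - Speed|  [with Feed=4, Speed=-1]  = 5
Scrap = min(Speed, Heat) + 1  [with Speed=-1, Heat=5]  = 0
Output = 2Scrap + Wear + Speed  [with Scrap=0, Wear=-1, Speed=-1]  = -2

-2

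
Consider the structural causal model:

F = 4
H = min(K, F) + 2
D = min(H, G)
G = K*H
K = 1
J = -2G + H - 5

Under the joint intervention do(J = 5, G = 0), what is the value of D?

0

Setting J = 5, G = 0 by intervention discards those variables' equations.
H = min(K, F) + 2  [with K=1, F=4]  = 3
D = min(H, G)  [with H=3, G=0]  = 0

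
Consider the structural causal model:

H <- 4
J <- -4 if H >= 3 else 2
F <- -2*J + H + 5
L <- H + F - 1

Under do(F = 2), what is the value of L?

The intervention breaks the incoming arrows to F: F <- -2*J + H + 5 no longer applies, and F = 2.
L = H + F - 1  [with H=4, F=2]  = 5

5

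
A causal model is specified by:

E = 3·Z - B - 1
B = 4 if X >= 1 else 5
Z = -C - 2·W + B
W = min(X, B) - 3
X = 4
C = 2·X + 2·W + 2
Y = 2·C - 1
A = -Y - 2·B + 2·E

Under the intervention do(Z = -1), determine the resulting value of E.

The intervention breaks the incoming arrows to Z: Z = -C - 2·W + B no longer applies, and Z = -1.
B = 4 if X >= 1 else 5  [with X=4]  = 4
E = 3·Z - B - 1  [with Z=-1, B=4]  = -8

-8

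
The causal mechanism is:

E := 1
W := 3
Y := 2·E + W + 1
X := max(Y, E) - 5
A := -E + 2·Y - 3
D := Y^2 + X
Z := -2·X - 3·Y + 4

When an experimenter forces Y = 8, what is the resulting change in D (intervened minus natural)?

The intervention breaks the incoming arrows to Y: Y := 2·E + W + 1 no longer applies, and Y = 8.
X = max(Y, E) - 5  [with Y=8, E=1]  = 3
D = Y^2 + X  [with Y=8, X=3]  = 67
Without intervention: Y = 2·E + W + 1  [with E=1, W=3]  = 6; X = max(Y, E) - 5  [with Y=6, E=1]  = 1; D = Y^2 + X  [with Y=6, X=1]  = 37.
Change = 67 − 37 = 30.

30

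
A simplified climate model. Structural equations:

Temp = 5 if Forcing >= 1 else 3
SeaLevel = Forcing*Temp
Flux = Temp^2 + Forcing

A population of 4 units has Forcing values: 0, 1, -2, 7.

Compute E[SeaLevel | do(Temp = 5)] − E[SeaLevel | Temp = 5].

The intervention sets Temp=5 in all 4 units regardless of Forcing. Recomputing SeaLevel per unit gives 0, 5, -10, 35; average 7.5.
Observing Temp=5 restricts to units where Temp's equation naturally yields 5: Forcing ∈ {1, 7}. In that subpopulation SeaLevel = 5, 35, mean 20.
Difference = 7.5 − 20 = -12.5.

-12.5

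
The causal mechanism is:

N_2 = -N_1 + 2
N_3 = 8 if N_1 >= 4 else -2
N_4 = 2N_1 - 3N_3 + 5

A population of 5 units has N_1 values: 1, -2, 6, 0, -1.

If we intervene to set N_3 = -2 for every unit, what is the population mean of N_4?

12.6

Under do(N_3=-2), N_3's equation is replaced by N_3=-2 for every unit. Per-unit N_4: 13, 7, 23, 11, 9. Mean = 12.6.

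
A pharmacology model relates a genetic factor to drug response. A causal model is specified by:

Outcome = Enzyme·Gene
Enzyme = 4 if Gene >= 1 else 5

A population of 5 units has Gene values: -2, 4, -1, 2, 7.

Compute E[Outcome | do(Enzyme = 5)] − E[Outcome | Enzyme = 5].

Under do(Enzyme=5), Enzyme's equation is replaced by Enzyme=5 for every unit. Per-unit Outcome: -10, 20, -5, 10, 35. Mean = 10.
Conditioning on Enzyme=5 selects the 2 unit(s) with Gene ∈ {-2, -1}. Their Outcome values: -10, -5. Mean = -7.5.
Difference = 10 − (-7.5) = 17.5.

17.5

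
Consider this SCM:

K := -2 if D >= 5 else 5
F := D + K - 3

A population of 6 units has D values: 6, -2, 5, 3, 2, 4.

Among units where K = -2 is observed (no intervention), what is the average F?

Conditioning on K=-2 selects the 2 unit(s) with D ∈ {6, 5}. Their F values: 1, 0. Mean = 0.5.

0.5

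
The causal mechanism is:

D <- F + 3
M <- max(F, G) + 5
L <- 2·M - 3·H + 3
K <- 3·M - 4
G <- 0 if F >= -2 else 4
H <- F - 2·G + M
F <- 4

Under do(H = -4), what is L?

Intervening sets H = -4 and removes its equation (H <- F - 2·G + M).
G = 0 if F >= -2 else 4  [with F=4]  = 0
M = max(F, G) + 5  [with F=4, G=0]  = 9
L = 2·M - 3·H + 3  [with M=9, H=-4]  = 33

33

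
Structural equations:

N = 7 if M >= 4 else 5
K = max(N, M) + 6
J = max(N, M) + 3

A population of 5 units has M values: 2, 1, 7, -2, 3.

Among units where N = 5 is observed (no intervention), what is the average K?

E[K|N=5] averages over only the 4 units with N=5 (M = 2, 1, -2, 3): K = 11, 11, 11, 11, mean 11.

11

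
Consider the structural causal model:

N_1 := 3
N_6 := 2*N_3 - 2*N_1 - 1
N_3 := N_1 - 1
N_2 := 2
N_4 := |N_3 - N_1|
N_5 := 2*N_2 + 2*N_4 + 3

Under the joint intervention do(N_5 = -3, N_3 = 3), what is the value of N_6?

The joint intervention fixes N_5 = -3, N_3 = 3, removing each variable's own equation.
N_6 = 2*N_3 - 2*N_1 - 1  [with N_3=3, N_1=3]  = -1

-1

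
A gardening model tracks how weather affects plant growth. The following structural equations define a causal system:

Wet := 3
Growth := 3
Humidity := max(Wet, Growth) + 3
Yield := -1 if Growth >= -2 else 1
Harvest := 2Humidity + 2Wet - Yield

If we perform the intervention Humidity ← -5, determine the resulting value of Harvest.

do(Humidity=-5) replaces the equation Humidity := max(Wet, Growth) + 3 with the constant Humidity = -5.
Yield = -1 if Growth >= -2 else 1  [with Growth=3]  = -1
Harvest = 2Humidity + 2Wet - Yield  [with Humidity=-5, Wet=3, Yield=-1]  = -3

-3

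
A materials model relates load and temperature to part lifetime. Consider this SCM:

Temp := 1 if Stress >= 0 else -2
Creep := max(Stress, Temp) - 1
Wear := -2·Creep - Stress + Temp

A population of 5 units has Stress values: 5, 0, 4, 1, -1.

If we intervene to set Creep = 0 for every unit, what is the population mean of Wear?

-1.4

Every unit gets Creep=0 under the intervention. Wear values become -4, 1, -3, 0, -1; E[Wear|do(Creep=0)] = -1.4.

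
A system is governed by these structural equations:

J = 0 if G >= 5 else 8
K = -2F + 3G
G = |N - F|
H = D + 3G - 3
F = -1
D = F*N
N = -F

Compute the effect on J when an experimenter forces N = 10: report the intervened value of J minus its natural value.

do(N=10) replaces the equation N = -F with the constant N = 10.
G = |N - F|  [with N=10, F=-1]  = 11
J = 0 if G >= 5 else 8  [with G=11]  = 0
Without intervention: N = -F  [with F=-1]  = 1; G = |N - F|  [with N=1, F=-1]  = 2; J = 0 if G >= 5 else 8  [with G=2]  = 8.
Change = 0 − 8 = -8.

-8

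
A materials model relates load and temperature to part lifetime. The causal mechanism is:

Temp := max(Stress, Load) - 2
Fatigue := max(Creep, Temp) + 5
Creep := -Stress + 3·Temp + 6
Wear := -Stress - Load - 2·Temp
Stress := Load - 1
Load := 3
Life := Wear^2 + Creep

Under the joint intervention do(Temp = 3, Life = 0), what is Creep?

The joint intervention fixes Temp = 3, Life = 0, removing each variable's own equation.
Stress = Load - 1  [with Load=3]  = 2
Creep = -Stress + 3·Temp + 6  [with Stress=2, Temp=3]  = 13

13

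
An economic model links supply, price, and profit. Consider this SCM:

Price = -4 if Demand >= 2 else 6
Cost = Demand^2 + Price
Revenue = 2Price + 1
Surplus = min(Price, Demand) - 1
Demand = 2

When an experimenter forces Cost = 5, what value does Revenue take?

The intervention breaks the incoming arrows to Cost: Cost = Demand^2 + Price no longer applies, and Cost = 5.
Revenue is not downstream of the intervention, so its value is determined by the original equations.
Price = -4 if Demand >= 2 else 6  [with Demand=2]  = -4
Revenue = 2Price + 1  [with Price=-4]  = -7

-7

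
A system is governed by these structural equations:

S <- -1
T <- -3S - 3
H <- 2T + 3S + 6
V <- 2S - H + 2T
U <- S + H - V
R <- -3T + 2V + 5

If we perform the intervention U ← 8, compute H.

3

do(U=8) replaces the equation U <- S + H - V with the constant U = 8.
H is not downstream of the intervention, so its value is determined by the original equations.
T = -3S - 3  [with S=-1]  = 0
H = 2T + 3S + 6  [with T=0, S=-1]  = 3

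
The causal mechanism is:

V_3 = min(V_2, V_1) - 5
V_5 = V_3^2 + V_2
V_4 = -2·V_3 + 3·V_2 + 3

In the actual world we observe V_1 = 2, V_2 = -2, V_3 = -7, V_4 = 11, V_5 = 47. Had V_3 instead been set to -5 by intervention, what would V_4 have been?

7

The intervention breaks the incoming arrows to V_3: V_3 = min(V_2, V_1) - 5 no longer applies, and V_3 = -5.
V_4 = -2·V_3 + 3·V_2 + 3  [with V_3=-5, V_2=-2]  = 7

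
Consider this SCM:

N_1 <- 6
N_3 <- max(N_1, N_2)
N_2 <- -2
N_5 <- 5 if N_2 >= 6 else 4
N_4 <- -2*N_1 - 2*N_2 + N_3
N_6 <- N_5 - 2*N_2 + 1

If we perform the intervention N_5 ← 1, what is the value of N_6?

6

The intervention breaks the incoming arrows to N_5: N_5 <- 5 if N_2 >= 6 else 4 no longer applies, and N_5 = 1.
N_6 = N_5 - 2*N_2 + 1  [with N_5=1, N_2=-2]  = 6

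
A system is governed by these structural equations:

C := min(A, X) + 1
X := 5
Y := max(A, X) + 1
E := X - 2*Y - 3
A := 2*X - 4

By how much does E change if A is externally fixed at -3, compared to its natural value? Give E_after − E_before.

do(A=-3) replaces the equation A := 2*X - 4 with the constant A = -3.
Y = max(A, X) + 1  [with A=-3, X=5]  = 6
E = X - 2*Y - 3  [with X=5, Y=6]  = -10
Without intervention: A = 2*X - 4  [with X=5]  = 6; Y = max(A, X) + 1  [with A=6, X=5]  = 7; E = X - 2*Y - 3  [with X=5, Y=7]  = -12.
Change = -10 − (-12) = 2.

2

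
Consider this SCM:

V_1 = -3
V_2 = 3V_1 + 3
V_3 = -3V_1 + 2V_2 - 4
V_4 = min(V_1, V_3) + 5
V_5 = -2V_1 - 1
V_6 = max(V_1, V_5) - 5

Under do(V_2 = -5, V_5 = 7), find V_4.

0

The joint intervention fixes V_2 = -5, V_5 = 7, removing each variable's own equation.
V_3 = -3V_1 + 2V_2 - 4  [with V_1=-3, V_2=-5]  = -5
V_4 = min(V_1, V_3) + 5  [with V_1=-3, V_3=-5]  = 0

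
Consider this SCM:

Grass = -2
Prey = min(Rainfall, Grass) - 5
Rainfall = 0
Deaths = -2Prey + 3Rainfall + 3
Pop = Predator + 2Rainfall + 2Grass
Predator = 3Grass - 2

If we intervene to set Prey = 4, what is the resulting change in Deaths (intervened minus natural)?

-22

do(Prey=4) replaces the equation Prey = min(Rainfall, Grass) - 5 with the constant Prey = 4.
Deaths = -2Prey + 3Rainfall + 3  [with Prey=4, Rainfall=0]  = -5
Without intervention: Prey = min(Rainfall, Grass) - 5  [with Rainfall=0, Grass=-2]  = -7; Deaths = -2Prey + 3Rainfall + 3  [with Prey=-7, Rainfall=0]  = 17.
Change = -5 − 17 = -22.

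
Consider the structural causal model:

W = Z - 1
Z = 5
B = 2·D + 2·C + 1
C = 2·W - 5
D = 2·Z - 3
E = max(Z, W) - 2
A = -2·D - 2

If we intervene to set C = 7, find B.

29

Under do(C=7), the mechanism C = 2·W - 5 is discarded; C is fixed at 7.
D = 2·Z - 3  [with Z=5]  = 7
B = 2·D + 2·C + 1  [with D=7, C=7]  = 29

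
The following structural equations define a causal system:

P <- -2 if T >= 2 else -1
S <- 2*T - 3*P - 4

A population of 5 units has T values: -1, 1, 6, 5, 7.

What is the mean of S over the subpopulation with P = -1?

-1

E[S|P=-1] averages over only the 2 units with P=-1 (T = -1, 1): S = -3, 1, mean -1.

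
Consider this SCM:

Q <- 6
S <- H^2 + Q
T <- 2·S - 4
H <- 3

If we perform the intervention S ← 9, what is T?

The intervention breaks the incoming arrows to S: S <- H^2 + Q no longer applies, and S = 9.
T = 2·S - 4  [with S=9]  = 14

14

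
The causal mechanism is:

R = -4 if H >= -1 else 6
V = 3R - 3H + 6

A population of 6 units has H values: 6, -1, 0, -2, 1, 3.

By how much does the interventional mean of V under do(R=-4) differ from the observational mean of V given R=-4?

do(R=-4) breaks R's dependence on H. With R=-4 fixed, V across the units is -24, -3, -6, 0, -9, -15, mean -9.5.
E[V|R=-4] averages over only the 5 units with R=-4 (H = 6, -1, 0, 1, 3): V = -24, -3, -6, -9, -15, mean -11.4.
Difference = -9.5 − (-11.4) = 1.9.

1.9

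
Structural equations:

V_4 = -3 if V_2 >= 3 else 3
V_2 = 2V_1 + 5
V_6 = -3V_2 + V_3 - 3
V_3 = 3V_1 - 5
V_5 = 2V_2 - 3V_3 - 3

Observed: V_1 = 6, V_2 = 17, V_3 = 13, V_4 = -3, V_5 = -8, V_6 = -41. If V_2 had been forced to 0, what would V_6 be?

10

Under do(V_2=0), the mechanism V_2 = 2V_1 + 5 is discarded; V_2 is fixed at 0.
V_3 = 3V_1 - 5  [with V_1=6]  = 13
V_6 = -3V_2 + V_3 - 3  [with V_2=0, V_3=13]  = 10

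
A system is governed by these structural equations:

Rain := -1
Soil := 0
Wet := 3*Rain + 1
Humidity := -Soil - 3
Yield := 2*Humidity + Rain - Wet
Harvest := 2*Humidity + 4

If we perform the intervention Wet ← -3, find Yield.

-4

do(Wet=-3) replaces the equation Wet := 3*Rain + 1 with the constant Wet = -3.
Humidity = -Soil - 3  [with Soil=0]  = -3
Yield = 2*Humidity + Rain - Wet  [with Humidity=-3, Rain=-1, Wet=-3]  = -4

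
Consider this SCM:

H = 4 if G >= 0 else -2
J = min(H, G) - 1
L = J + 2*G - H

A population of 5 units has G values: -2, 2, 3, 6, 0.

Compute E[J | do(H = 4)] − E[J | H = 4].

-0.85

Under do(H=4), H's equation is replaced by H=4 for every unit. Per-unit J: -3, 1, 2, 3, -1. Mean = 0.4.
E[J|H=4] averages over only the 4 units with H=4 (G = 2, 3, 6, 0): J = 1, 2, 3, -1, mean 1.25.
Difference = 0.4 − 1.25 = -0.85.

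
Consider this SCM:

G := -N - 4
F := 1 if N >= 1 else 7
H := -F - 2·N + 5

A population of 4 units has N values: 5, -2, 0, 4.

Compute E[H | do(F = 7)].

Under do(F=7), F's equation is replaced by F=7 for every unit. Per-unit H: -12, 2, -2, -10. Mean = -5.5.

-5.5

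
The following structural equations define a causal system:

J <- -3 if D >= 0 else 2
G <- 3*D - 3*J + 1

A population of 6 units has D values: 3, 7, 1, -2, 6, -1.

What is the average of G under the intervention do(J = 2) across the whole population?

2

The intervention sets J=2 in all 6 units regardless of D. Recomputing G per unit gives 4, 16, -2, -11, 13, -8; average 2.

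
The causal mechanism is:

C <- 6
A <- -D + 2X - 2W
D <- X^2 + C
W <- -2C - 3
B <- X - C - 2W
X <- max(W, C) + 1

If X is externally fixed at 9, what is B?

33

do(X=9) replaces the equation X <- max(W, C) + 1 with the constant X = 9.
W = -2C - 3  [with C=6]  = -15
B = X - C - 2W  [with X=9, C=6, W=-15]  = 33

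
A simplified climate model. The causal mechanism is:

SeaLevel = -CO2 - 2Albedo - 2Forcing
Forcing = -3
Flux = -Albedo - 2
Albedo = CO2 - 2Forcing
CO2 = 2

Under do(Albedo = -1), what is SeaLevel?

The intervention breaks the incoming arrows to Albedo: Albedo = CO2 - 2Forcing no longer applies, and Albedo = -1.
SeaLevel = -CO2 - 2Albedo - 2Forcing  [with CO2=2, Albedo=-1, Forcing=-3]  = 6

6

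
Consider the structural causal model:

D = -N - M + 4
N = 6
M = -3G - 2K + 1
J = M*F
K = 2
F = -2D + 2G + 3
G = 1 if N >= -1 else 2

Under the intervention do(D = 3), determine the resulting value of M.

-6

The intervention breaks the incoming arrows to D: D = -N - M + 4 no longer applies, and D = 3.
Since M is not a descendant of the intervened variable, it is unaffected.
G = 1 if N >= -1 else 2  [with N=6]  = 1
M = -3G - 2K + 1  [with G=1, K=2]  = -6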